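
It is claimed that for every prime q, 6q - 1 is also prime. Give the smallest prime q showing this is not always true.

The first 4 eligible values, up to q = 7, all satisfy the conclusion.
q = 11: 6q - 1 = 65 = 5 × 13, not prime.
So q = 11 is the smallest counterexample.

q = 11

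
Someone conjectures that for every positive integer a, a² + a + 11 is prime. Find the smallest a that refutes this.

a = 10

For a = 1, 2, 3, 4, 5, 6, 7, 8, 9 the conclusion holds.
a = 10: a² + a + 11 = 121 = 11 × 11, composite.
Hence a = 10 is a counterexample.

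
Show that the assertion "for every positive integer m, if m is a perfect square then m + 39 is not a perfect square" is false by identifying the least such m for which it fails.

m = 25

We need the least positive integer m for which m is a perfect square but m + 39 is a perfect square.
m = 1: 1 + 39 = 40, not a perfect square.
m = 4: 4 + 39 = 43, not a perfect square.
m = 9: 9 + 39 = 48, not a perfect square.
m = 16: 16 + 39 = 55, not a perfect square.
m = 25: 25 = 5² and 25 + 39 = 64 = 8².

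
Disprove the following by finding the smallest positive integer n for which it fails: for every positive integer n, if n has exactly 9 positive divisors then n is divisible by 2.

A counterexample is any positive integer n such that n has exactly 9 positive divisors but n is not divisible by 2; we check each in order.
n = 36: τ(36) = 9; 36 mod 2 = 0.
n = 100: τ(100) = 9; 100 mod 2 = 0.
n = 196: τ(196) = 9; 196 mod 2 = 0.
n = 225: τ(225) = 9; 225 mod 2 = 1.

n = 225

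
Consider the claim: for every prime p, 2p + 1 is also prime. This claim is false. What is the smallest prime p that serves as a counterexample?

p = 7

We need the least prime p for which 2p + 1 is not prime.
For p = 2, 3, 5 the conclusion holds.
p = 7: 2p + 1 = 15 = 3 × 5, not prime.
So p = 7 is the smallest counterexample.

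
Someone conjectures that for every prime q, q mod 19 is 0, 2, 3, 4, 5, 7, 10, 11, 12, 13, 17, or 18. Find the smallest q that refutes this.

q = 47

For q = 2, 3, 5, 7, …, 37, 41, 43 the conclusion holds.
q = 47: 47 mod 19 = 9 — not in {0, 2, 3, 4, 5, 7, 10, 11, 12, 13, 17, 18}.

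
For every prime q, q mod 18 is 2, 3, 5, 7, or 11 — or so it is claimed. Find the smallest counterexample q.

q = 13

We need the least prime q for which the claim fails.
The first 5 eligible values, up to q = 11, all satisfy the conclusion.
q = 13: 13 mod 18 = 13 — not in {2, 3, 5, 7, 11}.
So q = 13 is the smallest counterexample.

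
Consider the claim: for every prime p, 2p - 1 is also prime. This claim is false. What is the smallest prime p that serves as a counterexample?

p = 5

We need the least prime p for which 2p - 1 is not prime.
p = 2: 2p - 1 = 3, prime.
p = 3: 2p - 1 = 5, prime.
p = 5: 2p - 1 = 9 = 3 × 3, not prime.
So p = 5 is the smallest counterexample.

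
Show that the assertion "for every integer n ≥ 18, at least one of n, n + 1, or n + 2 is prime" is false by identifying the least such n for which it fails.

n = 20

Check each integer n ≥ 18 in order until n, n + 1, n + 2 are all composite.
For n = 18, 19 the conclusion holds.
n = 20: 20 = 2 × 10; 21 = 3 × 7; 22 = 2 × 11 — all composite.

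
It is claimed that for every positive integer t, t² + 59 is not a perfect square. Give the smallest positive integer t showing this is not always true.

For t = 1, 2, 3, 4, …, 26, 27, 28 the conclusion holds.
t = 29: 29² + 59 = 900 = 30², a perfect square.

t = 29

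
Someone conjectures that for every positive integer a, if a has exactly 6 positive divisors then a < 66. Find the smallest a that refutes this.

For a = 12, 18, 20, 28, 32, 44, 45, 50, 52, 63 the conclusion holds.
a = 68: τ(68) = 6; 68 ≥ 66.

a = 68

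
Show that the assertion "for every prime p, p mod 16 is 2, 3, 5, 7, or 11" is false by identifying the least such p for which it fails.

A counterexample is any prime p such that the claim fails; we check each in order.
The first 5 eligible values, up to p = 11, all satisfy the conclusion.
p = 13: 13 mod 16 = 13 — not in {2, 3, 5, 7, 11}.

p = 13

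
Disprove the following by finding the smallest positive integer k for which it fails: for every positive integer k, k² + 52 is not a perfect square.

We need the least positive integer k for which k² + 52 is a perfect square.
For k = 1, 2, 3, 4, …, 9, 10, 11 the conclusion holds.
k = 12: 12² + 52 = 196 = 14², a perfect square.
Hence k = 12 is a counterexample.

k = 12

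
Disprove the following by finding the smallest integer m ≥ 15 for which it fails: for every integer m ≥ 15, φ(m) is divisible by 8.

m = 15: φ(15) = 8; 8 mod 8 = 0.
m = 16: φ(16) = 8; 8 mod 8 = 0.
m = 17: φ(17) = 16; 16 mod 8 = 0.
m = 18: φ(18) = 6; 6 mod 8 = 6.
Thus m = 18 disproves the claim, and no smaller m works.

m = 18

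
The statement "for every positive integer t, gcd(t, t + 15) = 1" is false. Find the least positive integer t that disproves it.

t = 1: gcd(1, 16) = 1.
t = 2: gcd(2, 17) = 1.
t = 3: gcd(3, 18) = 3.
So t = 3 is the smallest counterexample.

t = 3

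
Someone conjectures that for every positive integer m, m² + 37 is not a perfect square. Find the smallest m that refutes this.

Check each positive integer m in order until m² + 37 is a perfect square.
The first 17 eligible values, up to m = 17, all satisfy the conclusion.
m = 18: 18² + 37 = 361 = 19², a perfect square.

m = 18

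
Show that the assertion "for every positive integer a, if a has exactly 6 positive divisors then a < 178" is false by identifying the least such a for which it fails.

a = 188

We need the least positive integer a for which a has exactly 6 positive divisors but the claim fails.
For a = 12, 18, 20, 28, …, 171, 172, 175 the conclusion holds.
a = 188: τ(188) = 6; 188 ≥ 178.
So a = 188 is the smallest counterexample.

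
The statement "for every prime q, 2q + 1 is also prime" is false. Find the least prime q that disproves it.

A counterexample is any prime q such that 2q + 1 is not prime; we check each in order.
For q = 2, 3, 5 the conclusion holds.
q = 7: 2q + 1 = 15 = 3 × 5, not prime.

q = 7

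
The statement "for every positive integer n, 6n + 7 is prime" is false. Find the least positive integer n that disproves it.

n = 3

A counterexample is any positive integer n such that 6n + 7 is not prime; we check each in order.
For n = 1, 2 the conclusion holds.
n = 3: 6n + 7 = 25 = 5 × 5, composite.
Hence n = 3 is a counterexample.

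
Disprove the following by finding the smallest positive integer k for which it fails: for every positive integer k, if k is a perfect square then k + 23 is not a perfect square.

k = 121

Check each positive integer k in order until k is a perfect square but k + 23 is a perfect square.
The first 10 eligible values, up to k = 100, all satisfy the conclusion.
k = 121: 121 = 11² and 121 + 23 = 144 = 12².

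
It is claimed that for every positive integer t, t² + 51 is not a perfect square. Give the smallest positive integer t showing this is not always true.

t = 7

The first 6 eligible values, up to t = 6, all satisfy the conclusion.
t = 7: 7² + 51 = 100 = 10², a perfect square.
Thus t = 7 disproves the claim, and no smaller t works.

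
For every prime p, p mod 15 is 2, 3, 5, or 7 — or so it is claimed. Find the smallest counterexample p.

Check each prime p in order until the claim fails.
The first 4 eligible values, up to p = 7, all satisfy the conclusion.
p = 11: 11 mod 15 = 11 — not in {2, 3, 5, 7}.
Thus p = 11 disproves the claim, and no smaller p works.

p = 11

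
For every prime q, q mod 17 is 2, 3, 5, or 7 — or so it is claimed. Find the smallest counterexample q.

q = 11

Check each prime q in order until the claim fails.
q = 2: 2 mod 17 = 2.
q = 3: 3 mod 17 = 3.
q = 5: 5 mod 17 = 5.
q = 7: 7 mod 17 = 7.
q = 11: 11 mod 17 = 11 — not in {2, 3, 5, 7}.
Thus q = 11 disproves the claim, and no smaller q works.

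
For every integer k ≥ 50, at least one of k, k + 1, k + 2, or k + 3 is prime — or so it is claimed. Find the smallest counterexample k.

k = 54

The first 4 eligible values, up to k = 53, all satisfy the conclusion.
k = 54: 54 = 2 × 27; 55 = 5 × 11; 56 = 2 × 28; 57 = 3 × 19 — all composite.
Thus k = 54 disproves the claim, and no smaller k works.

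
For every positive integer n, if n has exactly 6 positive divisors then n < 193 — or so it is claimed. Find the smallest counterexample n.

We need the least positive integer n for which n has exactly 6 positive divisors but the claim fails.
The first 27 eligible values, up to n = 188, all satisfy the conclusion.
n = 207: τ(207) = 6; 207 ≥ 193.
Thus n = 207 disproves the claim, and no smaller n works.

n = 207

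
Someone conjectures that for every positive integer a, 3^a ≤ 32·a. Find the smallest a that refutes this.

For a = 1, 2, 3, 4 the conclusion holds.
a = 5: 3^a = 243 and 32·a = 160, so 243 > 160.
So a = 5 is the smallest counterexample.

a = 5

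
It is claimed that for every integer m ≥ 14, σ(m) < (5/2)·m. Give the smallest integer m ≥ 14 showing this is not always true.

We need the least integer m ≥ 14 for which the claim fails.
For m = 14, 15, 16, 17, 18, 19, 20, 21, 22, 23 the conclusion holds.
m = 24: σ(24) = 60; 60 ≥ 60.
Hence m = 24 is a counterexample.

m = 24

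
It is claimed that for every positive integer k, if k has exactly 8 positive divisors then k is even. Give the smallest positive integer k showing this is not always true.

The first 12 eligible values, up to k = 104, all satisfy the conclusion.
k = 105: divisors of 105: 1, 3, 5, 7, 15, 21, 35, 105; 105 is odd.

k = 105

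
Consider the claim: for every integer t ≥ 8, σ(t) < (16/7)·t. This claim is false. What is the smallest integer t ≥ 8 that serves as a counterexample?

t = 12

Check each integer t ≥ 8 in order until the claim fails.
t = 8: σ(8) = 15; 15 < 128/7.
t = 9: σ(9) = 13; 13 < 144/7.
t = 10: σ(10) = 18; 18 < 160/7.
t = 11: σ(11) = 12; 12 < 176/7.
t = 12: σ(12) = 28; 28 ≥ 192/7.
Thus t = 12 disproves the claim, and no smaller t works.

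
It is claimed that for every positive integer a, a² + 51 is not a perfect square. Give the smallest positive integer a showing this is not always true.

a = 7

A counterexample is any positive integer a such that a² + 51 is a perfect square; we check each in order.
For a = 1, 2, 3, 4, 5, 6 the conclusion holds.
a = 7: 7² + 51 = 100 = 10², a perfect square.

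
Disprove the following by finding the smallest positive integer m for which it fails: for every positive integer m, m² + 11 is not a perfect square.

m = 5

A counterexample is any positive integer m such that m² + 11 is a perfect square; we check each in order.
For m = 1, 2, 3, 4 the conclusion holds.
m = 5: 5² + 11 = 36 = 6², a perfect square.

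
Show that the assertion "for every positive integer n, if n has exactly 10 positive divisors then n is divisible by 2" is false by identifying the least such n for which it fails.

n = 405

A counterexample is any positive integer n such that n has exactly 10 positive divisors but n is not divisible by 2; we check each in order.
For n = 48, 80, 112, 162, 176, 208, 272, 304, 368 the conclusion holds.
n = 405: τ(405) = 10; 405 mod 2 = 1.
So n = 405 is the smallest counterexample.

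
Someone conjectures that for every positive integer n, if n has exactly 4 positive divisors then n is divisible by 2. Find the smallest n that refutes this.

A counterexample is any positive integer n such that n has exactly 4 positive divisors but n is not divisible by 2; we check each in order.
For n = 6, 8, 10, 14 the conclusion holds.
n = 15: τ(15) = 4; 15 mod 2 = 1.

n = 15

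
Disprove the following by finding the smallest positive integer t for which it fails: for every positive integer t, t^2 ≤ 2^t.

Check each positive integer t in order until t^2 > 2^t.
t = 1: t^2 = 1 and 2^t = 2, so 1 ≤ 2.
t = 2: t^2 = 4 and 2^t = 4, so 4 ≤ 4.
t = 3: t^2 = 9 and 2^t = 8, so 9 > 8.

t = 3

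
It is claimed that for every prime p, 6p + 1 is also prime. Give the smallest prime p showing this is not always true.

Check each prime p in order until 6p + 1 is not prime.
For p = 2, 3, 5, 7, 11, 13, 17 the conclusion holds.
p = 19: 6p + 1 = 115 = 5 × 23, not prime.

p = 19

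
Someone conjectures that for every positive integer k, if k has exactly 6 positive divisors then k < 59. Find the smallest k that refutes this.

The first 9 eligible values, up to k = 52, all satisfy the conclusion.
k = 63: τ(63) = 6; 63 ≥ 59.
Thus k = 63 disproves the claim, and no smaller k works.

k = 63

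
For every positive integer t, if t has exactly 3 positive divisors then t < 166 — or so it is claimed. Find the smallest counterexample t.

We need the least positive integer t for which t has exactly 3 positive divisors but the claim fails.
t = 4: τ(4) = 3; 4 < 166.
t = 9: τ(9) = 3; 9 < 166.
t = 25: τ(25) = 3; 25 < 166.
t = 49: τ(49) = 3; 49 < 166.
t = 121: τ(121) = 3; 121 < 166.
t = 169: τ(169) = 3; 169 ≥ 166.
Thus t = 169 disproves the claim, and no smaller t works.

t = 169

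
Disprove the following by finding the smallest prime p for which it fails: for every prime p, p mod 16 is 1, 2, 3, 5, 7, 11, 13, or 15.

For p = 2, 3, 5, 7, …, 29, 31, 37 the conclusion holds.
p = 41: 41 mod 16 = 9 — not in {1, 2, 3, 5, 7, 11, 13, 15}.
Hence p = 41 is a counterexample.

p = 41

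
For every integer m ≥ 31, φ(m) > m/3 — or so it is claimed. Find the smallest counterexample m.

m = 36

Check each integer m ≥ 31 in order until the claim fails.
The first 5 eligible values, up to m = 35, all satisfy the conclusion.
m = 36: φ(36) = 12 and 36/3 = 12, so φ(36) ≤ 36/3.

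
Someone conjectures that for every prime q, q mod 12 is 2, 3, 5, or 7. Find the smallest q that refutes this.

We need the least prime q for which the claim fails.
q = 2: 2 mod 12 = 2.
q = 3: 3 mod 12 = 3.
q = 5: 5 mod 12 = 5.
q = 7: 7 mod 12 = 7.
q = 11: 11 mod 12 = 11 — not in {2, 3, 5, 7}.
Hence q = 11 is a counterexample.

q = 11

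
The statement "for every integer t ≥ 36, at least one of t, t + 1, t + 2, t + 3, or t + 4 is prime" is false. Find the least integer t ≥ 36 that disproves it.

t = 48

A counterexample is any integer t ≥ 36 such that t, t + 1, t + 2, t + 3, t + 4 are all composite; we check each in order.
The first 12 eligible values, up to t = 47, all satisfy the conclusion.
t = 48: 48 = 2 × 24; 49 = 7 × 7; 50 = 2 × 25; 51 = 3 × 17; 52 = 2 × 26 — all composite.
Hence t = 48 is a counterexample.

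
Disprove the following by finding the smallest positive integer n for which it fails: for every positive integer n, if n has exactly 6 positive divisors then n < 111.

The first 16 eligible values, up to n = 99, all satisfy the conclusion.
n = 116: τ(116) = 6; 116 ≥ 111.
Thus n = 116 disproves the claim, and no smaller n works.

n = 116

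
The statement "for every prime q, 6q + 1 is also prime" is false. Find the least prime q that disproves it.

q = 19

A counterexample is any prime q such that 6q + 1 is not prime; we check each in order.
The first 7 eligible values, up to q = 17, all satisfy the conclusion.
q = 19: 6q + 1 = 115 = 5 × 23, not prime.
So q = 19 is the smallest counterexample.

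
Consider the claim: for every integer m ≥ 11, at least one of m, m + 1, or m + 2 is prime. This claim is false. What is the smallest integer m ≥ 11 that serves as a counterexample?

m = 14

A counterexample is any integer m ≥ 11 such that m, m + 1, m + 2 are all composite; we check each in order.
For m = 11, 12, 13 the conclusion holds.
m = 14: 14 = 2 × 7; 15 = 3 × 5; 16 = 2 × 8 — all composite.
So m = 14 is the smallest counterexample.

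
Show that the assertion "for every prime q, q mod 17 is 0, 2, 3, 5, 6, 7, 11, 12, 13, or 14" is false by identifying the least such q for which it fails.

q = 43

We need the least prime q for which the claim fails.
For q = 2, 3, 5, 7, …, 31, 37, 41 the conclusion holds.
q = 43: 43 mod 17 = 9 — not in {0, 2, 3, 5, 6, 7, 11, 12, 13, 14}.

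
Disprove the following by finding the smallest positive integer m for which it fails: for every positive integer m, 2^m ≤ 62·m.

m = 10

A counterexample is any positive integer m such that 2^m > 62·m; we check each in order.
For m = 1, 2, 3, 4, 5, 6, 7, 8, 9 the conclusion holds.
m = 10: 2^m = 1024 and 62·m = 620, so 1024 > 620.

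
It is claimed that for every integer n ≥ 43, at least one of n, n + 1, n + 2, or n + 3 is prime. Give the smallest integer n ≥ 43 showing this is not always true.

n = 48

Check each integer n ≥ 43 in order until n, n + 1, n + 2, n + 3 are all composite.
For n = 43, 44, 45, 46, 47 the conclusion holds.
n = 48: 48 = 2 × 24; 49 = 7 × 7; 50 = 2 × 25; 51 = 3 × 17 — all composite.
Thus n = 48 disproves the claim, and no smaller n works.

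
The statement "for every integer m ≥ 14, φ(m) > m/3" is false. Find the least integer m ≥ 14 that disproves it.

m = 18

We need the least integer m ≥ 14 for which the claim fails.
m = 14: φ(14) = 6 and 14/3 = 14/3, so φ(14) > 14/3.
m = 15: φ(15) = 8 and 15/3 = 5, so φ(15) > 15/3.
m = 16: φ(16) = 8 and 16/3 = 16/3, so φ(16) > 16/3.
m = 17: φ(17) = 16 and 17/3 = 17/3, so φ(17) > 17/3.
m = 18: φ(18) = 6 and 18/3 = 6, so φ(18) ≤ 18/3.
So m = 18 is the smallest counterexample.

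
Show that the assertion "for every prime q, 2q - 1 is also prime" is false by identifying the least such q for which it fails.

Check each prime q in order until 2q - 1 is not prime.
For q = 2, 3 the conclusion holds.
q = 5: 2q - 1 = 9 = 3 × 3, not prime.
So q = 5 is the smallest counterexample.

q = 5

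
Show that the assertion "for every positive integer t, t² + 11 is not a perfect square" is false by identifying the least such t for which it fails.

We need the least positive integer t for which t² + 11 is a perfect square.
t = 1: 1² + 11 = 12, not a perfect square.
t = 2: 2² + 11 = 15, not a perfect square.
t = 3: 3² + 11 = 20, not a perfect square.
t = 4: 4² + 11 = 27, not a perfect square.
t = 5: 5² + 11 = 36 = 6², a perfect square.
So t = 5 is the smallest counterexample.

t = 5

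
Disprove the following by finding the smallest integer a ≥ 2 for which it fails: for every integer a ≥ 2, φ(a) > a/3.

a = 6

Check each integer a ≥ 2 in order until the claim fails.
The first 4 eligible values, up to a = 5, all satisfy the conclusion.
a = 6: φ(6) = 2 and 6/3 = 2, so φ(6) ≤ 6/3.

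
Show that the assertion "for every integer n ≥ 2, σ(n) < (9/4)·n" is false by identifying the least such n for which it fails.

n = 12

We need the least integer n ≥ 2 for which the claim fails.
The first 10 eligible values, up to n = 11, all satisfy the conclusion.
n = 12: σ(12) = 28; 28 ≥ 27.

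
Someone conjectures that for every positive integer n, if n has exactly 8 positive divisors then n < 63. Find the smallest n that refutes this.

n = 24: τ(24) = 8; 24 < 63.
n = 30: τ(30) = 8; 30 < 63.
n = 40: τ(40) = 8; 40 < 63.
n = 42: τ(42) = 8; 42 < 63.
n = 54: τ(54) = 8; 54 < 63.
n = 56: τ(56) = 8; 56 < 63.
n = 66: τ(66) = 8; 66 ≥ 63.

n = 66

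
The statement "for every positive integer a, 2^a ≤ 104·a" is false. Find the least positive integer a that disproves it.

a = 11

We need the least positive integer a for which 2^a > 104·a.
For a = 1, 2, 3, 4, 5, 6, 7, 8, 9, 10 the conclusion holds.
a = 11: 2^a = 2048 and 104·a = 1144, so 2048 > 1144.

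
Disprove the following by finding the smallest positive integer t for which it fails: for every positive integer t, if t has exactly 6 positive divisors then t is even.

t = 45

A counterexample is any positive integer t such that t has exactly 6 positive divisors but t is odd; we check each in order.
The first 6 eligible values, up to t = 44, all satisfy the conclusion.
t = 45: divisors of 45: 1, 3, 5, 9, 15, 45; 45 is odd.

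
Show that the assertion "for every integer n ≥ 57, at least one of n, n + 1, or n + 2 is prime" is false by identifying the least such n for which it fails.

n = 62

Check each integer n ≥ 57 in order until n, n + 1, n + 2 are all composite.
For n = 57, 58, 59, 60, 61 the conclusion holds.
n = 62: 62 = 2 × 31; 63 = 3 × 21; 64 = 2 × 32 — all composite.
Hence n = 62 is a counterexample.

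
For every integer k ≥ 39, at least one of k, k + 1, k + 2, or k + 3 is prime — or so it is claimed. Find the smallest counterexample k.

Check each integer k ≥ 39 in order until k, k + 1, k + 2, k + 3 are all composite.
For k = 39, 40, 41, 42, 43, 44, 45, 46, 47 the conclusion holds.
k = 48: 48 = 2 × 24; 49 = 7 × 7; 50 = 2 × 25; 51 = 3 × 17 — all composite.
Thus k = 48 disproves the claim, and no smaller k works.

k = 48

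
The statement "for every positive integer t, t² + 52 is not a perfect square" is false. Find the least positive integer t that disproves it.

We need the least positive integer t for which t² + 52 is a perfect square.
For t = 1, 2, 3, 4, …, 9, 10, 11 the conclusion holds.
t = 12: 12² + 52 = 196 = 14², a perfect square.
Hence t = 12 is a counterexample.

t = 12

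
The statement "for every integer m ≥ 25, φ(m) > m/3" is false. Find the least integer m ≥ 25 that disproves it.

Check each integer m ≥ 25 in order until the claim fails.
m = 25: φ(25) = 20 and 25/3 = 25/3, so φ(25) > 25/3.
m = 26: φ(26) = 12 and 26/3 = 26/3, so φ(26) > 26/3.
m = 27: φ(27) = 18 and 27/3 = 9, so φ(27) > 27/3.
m = 28: φ(28) = 12 and 28/3 = 28/3, so φ(28) > 28/3.
m = 29: φ(29) = 28 and 29/3 = 29/3, so φ(29) > 29/3.
m = 30: φ(30) = 8 and 30/3 = 10, so φ(30) ≤ 30/3.
So m = 30 is the smallest counterexample.

m = 30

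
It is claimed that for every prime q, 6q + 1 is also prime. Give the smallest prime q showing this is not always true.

q = 19

For q = 2, 3, 5, 7, 11, 13, 17 the conclusion holds.
q = 19: 6q + 1 = 115 = 5 × 23, not prime.
Thus q = 19 disproves the claim, and no smaller q works.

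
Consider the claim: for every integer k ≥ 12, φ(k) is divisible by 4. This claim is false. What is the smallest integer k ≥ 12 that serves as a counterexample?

k = 14

A counterexample is any integer k ≥ 12 such that φ(k) is not divisible by 4; we check each in order.
For k = 12, 13 the conclusion holds.
k = 14: φ(14) = 6; 6 mod 4 = 2.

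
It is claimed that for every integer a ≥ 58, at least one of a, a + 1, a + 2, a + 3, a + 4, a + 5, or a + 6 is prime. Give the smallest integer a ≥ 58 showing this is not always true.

The first 32 eligible values, up to a = 89, all satisfy the conclusion.
a = 90: 90 = 2 × 45; 91 = 7 × 13; 92 = 2 × 46; 93 = 3 × 31; 94 = 2 × 47; 95 = 5 × 19; 96 = 2 × 48 — all composite.

a = 90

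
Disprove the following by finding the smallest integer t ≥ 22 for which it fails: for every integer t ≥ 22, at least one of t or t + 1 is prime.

Check each integer t ≥ 22 in order until t, t + 1 are both composite.
t = 22: 23 is prime.
t = 23: 23 is prime.
t = 24: 24 = 2 × 12; 25 = 5 × 5 — both composite.

t = 24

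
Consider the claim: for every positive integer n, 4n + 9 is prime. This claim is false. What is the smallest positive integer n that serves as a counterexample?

n = 3

A counterexample is any positive integer n such that 4n + 9 is not prime; we check each in order.
For n = 1, 2 the conclusion holds.
n = 3: 4n + 9 = 21 = 3 × 7, composite.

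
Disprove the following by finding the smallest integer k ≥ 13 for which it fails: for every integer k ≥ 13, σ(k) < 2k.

We need the least integer k ≥ 13 for which the claim fails.
k = 13: σ(13) = 14; 14 < 26.
k = 14: σ(14) = 24; 24 < 28.
k = 15: σ(15) = 24; 24 < 30.
k = 16: σ(16) = 31; 31 < 32.
k = 17: σ(17) = 18; 18 < 34.
k = 18: σ(18) = 39; 39 ≥ 36.

k = 18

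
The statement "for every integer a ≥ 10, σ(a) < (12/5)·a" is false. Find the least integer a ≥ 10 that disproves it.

a = 24

The first 14 eligible values, up to a = 23, all satisfy the conclusion.
a = 24: σ(24) = 60; 60 ≥ 288/5.
So a = 24 is the smallest counterexample.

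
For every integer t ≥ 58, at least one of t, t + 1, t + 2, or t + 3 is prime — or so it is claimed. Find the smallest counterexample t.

t = 62

A counterexample is any integer t ≥ 58 such that t, t + 1, t + 2, t + 3 are all composite; we check each in order.
t = 58: 59 is prime.
t = 59: 59 is prime.
t = 60: 61 is prime.
t = 61: 61 is prime.
t = 62: 62 = 2 × 31; 63 = 3 × 21; 64 = 2 × 32; 65 = 5 × 13 — all composite.
So t = 62 is the smallest counterexample.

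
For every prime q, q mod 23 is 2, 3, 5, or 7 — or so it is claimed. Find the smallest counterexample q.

We need the least prime q for which the claim fails.
q = 2: 2 mod 23 = 2.
q = 3: 3 mod 23 = 3.
q = 5: 5 mod 23 = 5.
q = 7: 7 mod 23 = 7.
q = 11: 11 mod 23 = 11 — not in {2, 3, 5, 7}.

q = 11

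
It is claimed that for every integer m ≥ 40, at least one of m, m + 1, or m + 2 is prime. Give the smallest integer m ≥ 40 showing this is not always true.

m = 44

The first 4 eligible values, up to m = 43, all satisfy the conclusion.
m = 44: 44 = 2 × 22; 45 = 3 × 15; 46 = 2 × 23 — all composite.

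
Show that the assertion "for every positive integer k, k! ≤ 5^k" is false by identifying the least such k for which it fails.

We need the least positive integer k for which k! > 5^k.
For k = 1, 2, 3, 4, …, 9, 10, 11 the conclusion holds.
k = 12: k! = 479001600 and 5^k = 244140625, so 479001600 > 244140625.

k = 12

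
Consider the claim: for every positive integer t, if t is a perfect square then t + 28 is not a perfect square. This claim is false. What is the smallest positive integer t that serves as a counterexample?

We need the least positive integer t for which t is a perfect square but t + 28 is a perfect square.
For t = 1, 4, 9, 16, 25 the conclusion holds.
t = 36: 36 = 6² and 36 + 28 = 64 = 8².
Hence t = 36 is a counterexample.

t = 36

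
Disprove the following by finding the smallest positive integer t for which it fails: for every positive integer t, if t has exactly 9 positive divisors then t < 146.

t = 196

Check each positive integer t in order until t has exactly 9 positive divisors but the claim fails.
For t = 36, 100 the conclusion holds.
t = 196: τ(196) = 9; 196 ≥ 146.
Hence t = 196 is a counterexample.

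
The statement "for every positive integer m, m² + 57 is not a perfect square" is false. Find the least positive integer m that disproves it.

m = 8

A counterexample is any positive integer m such that m² + 57 is a perfect square; we check each in order.
For m = 1, 2, 3, 4, 5, 6, 7 the conclusion holds.
m = 8: 8² + 57 = 121 = 11², a perfect square.
Thus m = 8 disproves the claim, and no smaller m works.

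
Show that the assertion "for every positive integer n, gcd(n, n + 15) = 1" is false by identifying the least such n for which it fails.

n = 1: gcd(1, 16) = 1.
n = 2: gcd(2, 17) = 1.
n = 3: gcd(3, 18) = 3.
So n = 3 is the smallest counterexample.

n = 3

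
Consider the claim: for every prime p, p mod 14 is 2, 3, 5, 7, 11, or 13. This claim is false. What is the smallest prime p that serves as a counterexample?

We need the least prime p for which the claim fails.
For p = 2, 3, 5, 7, 11, 13, 17, 19 the conclusion holds.
p = 23: 23 mod 14 = 9 — not in {2, 3, 5, 7, 11, 13}.

p = 23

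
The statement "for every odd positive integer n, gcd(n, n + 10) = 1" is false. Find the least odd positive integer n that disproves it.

n = 5

For n = 1, 3 the conclusion holds.
n = 5: gcd(5, 15) = 5.
So n = 5 is the smallest counterexample.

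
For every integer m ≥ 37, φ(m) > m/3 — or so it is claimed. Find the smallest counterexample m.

m = 42

m = 37: φ(37) = 36 and 37/3 = 37/3, so φ(37) > 37/3.
m = 38: φ(38) = 18 and 38/3 = 38/3, so φ(38) > 38/3.
m = 39: φ(39) = 24 and 39/3 = 13, so φ(39) > 39/3.
m = 40: φ(40) = 16 and 40/3 = 40/3, so φ(40) > 40/3.
m = 41: φ(41) = 40 and 41/3 = 41/3, so φ(41) > 41/3.
m = 42: φ(42) = 12 and 42/3 = 14, so φ(42) ≤ 42/3.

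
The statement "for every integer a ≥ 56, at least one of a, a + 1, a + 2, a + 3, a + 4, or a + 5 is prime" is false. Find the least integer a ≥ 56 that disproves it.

a = 90

A counterexample is any integer a ≥ 56 such that a, a + 1, a + 2, a + 3, a + 4, a + 5 are all composite; we check each in order.
For a = 56, 57, 58, 59, …, 87, 88, 89 the conclusion holds.
a = 90: 90 = 2 × 45; 91 = 7 × 13; 92 = 2 × 46; 93 = 3 × 31; 94 = 2 × 47; 95 = 5 × 19 — all composite.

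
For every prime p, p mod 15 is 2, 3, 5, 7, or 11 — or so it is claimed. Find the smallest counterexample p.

p = 13

Check each prime p in order until the claim fails.
For p = 2, 3, 5, 7, 11 the conclusion holds.
p = 13: 13 mod 15 = 13 — not in {2, 3, 5, 7, 11}.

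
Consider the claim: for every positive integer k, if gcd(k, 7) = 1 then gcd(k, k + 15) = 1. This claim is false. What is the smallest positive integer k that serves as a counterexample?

k = 3

k = 1: gcd(1, 16) = 1.
k = 2: gcd(2, 17) = 1.
k = 3: gcd(3, 18) = 3.
Hence k = 3 is a counterexample.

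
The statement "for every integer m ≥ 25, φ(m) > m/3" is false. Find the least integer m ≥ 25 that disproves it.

m = 30

We need the least integer m ≥ 25 for which the claim fails.
m = 25: φ(25) = 20 and 25/3 = 25/3, so φ(25) > 25/3.
m = 26: φ(26) = 12 and 26/3 = 26/3, so φ(26) > 26/3.
m = 27: φ(27) = 18 and 27/3 = 9, so φ(27) > 27/3.
m = 28: φ(28) = 12 and 28/3 = 28/3, so φ(28) > 28/3.
m = 29: φ(29) = 28 and 29/3 = 29/3, so φ(29) > 29/3.
m = 30: φ(30) = 8 and 30/3 = 10, so φ(30) ≤ 30/3.
So m = 30 is the smallest counterexample.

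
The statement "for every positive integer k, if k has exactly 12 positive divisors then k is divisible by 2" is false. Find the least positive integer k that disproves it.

A counterexample is any positive integer k such that k has exactly 12 positive divisors but k is not divisible by 2; we check each in order.
For k = 60, 72, 84, 90, …, 294, 306, 308 the conclusion holds.
k = 315: τ(315) = 12; 315 mod 2 = 1.

k = 315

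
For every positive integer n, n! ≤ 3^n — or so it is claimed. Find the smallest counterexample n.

n = 7

A counterexample is any positive integer n such that n! > 3^n; we check each in order.
For n = 1, 2, 3, 4, 5, 6 the conclusion holds.
n = 7: n! = 5040 and 3^n = 2187, so 5040 > 2187.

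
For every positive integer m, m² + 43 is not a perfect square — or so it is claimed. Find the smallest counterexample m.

Check each positive integer m in order until m² + 43 is a perfect square.
For m = 1, 2, 3, 4, …, 18, 19, 20 the conclusion holds.
m = 21: 21² + 43 = 484 = 22², a perfect square.
Thus m = 21 disproves the claim, and no smaller m works.

m = 21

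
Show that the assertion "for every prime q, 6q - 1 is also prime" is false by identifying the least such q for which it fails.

q = 11

A counterexample is any prime q such that 6q - 1 is not prime; we check each in order.
q = 2: 6q - 1 = 11, prime.
q = 3: 6q - 1 = 17, prime.
q = 5: 6q - 1 = 29, prime.
q = 7: 6q - 1 = 41, prime.
q = 11: 6q - 1 = 65 = 5 × 13, not prime.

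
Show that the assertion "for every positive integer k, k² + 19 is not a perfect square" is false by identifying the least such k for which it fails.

k = 1: 1² + 19 = 20, not a perfect square.
k = 2: 2² + 19 = 23, not a perfect square.
k = 3: 3² + 19 = 28, not a perfect square.
k = 4: 4² + 19 = 35, not a perfect square.
k = 5: 5² + 19 = 44, not a perfect square.
k = 6: 6² + 19 = 55, not a perfect square.
k = 7: 7² + 19 = 68, not a perfect square.
k = 8: 8² + 19 = 83, not a perfect square.
k = 9: 9² + 19 = 100 = 10², a perfect square.

k = 9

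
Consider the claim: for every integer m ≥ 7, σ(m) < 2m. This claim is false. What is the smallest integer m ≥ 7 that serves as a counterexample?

m = 12

We need the least integer m ≥ 7 for which the claim fails.
The first 5 eligible values, up to m = 11, all satisfy the conclusion.
m = 12: σ(12) = 28; 28 ≥ 24.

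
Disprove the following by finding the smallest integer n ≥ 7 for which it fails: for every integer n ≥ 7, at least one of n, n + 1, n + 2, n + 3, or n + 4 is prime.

The first 17 eligible values, up to n = 23, all satisfy the conclusion.
n = 24: 24 = 2 × 12; 25 = 5 × 5; 26 = 2 × 13; 27 = 3 × 9; 28 = 2 × 14 — all composite.

n = 24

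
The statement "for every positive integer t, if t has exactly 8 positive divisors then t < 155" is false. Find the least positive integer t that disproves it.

t = 165

We need the least positive integer t for which t has exactly 8 positive divisors but the claim fails.
For t = 24, 30, 40, 42, …, 138, 152, 154 the conclusion holds.
t = 165: τ(165) = 8; 165 ≥ 155.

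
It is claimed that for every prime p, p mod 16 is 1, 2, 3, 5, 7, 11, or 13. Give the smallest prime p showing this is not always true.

The first 10 eligible values, up to p = 29, all satisfy the conclusion.
p = 31: 31 mod 16 = 15 — not in {1, 2, 3, 5, 7, 11, 13}.
So p = 31 is the smallest counterexample.

p = 31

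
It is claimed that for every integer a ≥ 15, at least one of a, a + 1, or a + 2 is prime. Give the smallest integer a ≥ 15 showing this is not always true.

A counterexample is any integer a ≥ 15 such that a, a + 1, a + 2 are all composite; we check each in order.
a = 15: 17 is prime.
a = 16: 17 is prime.
a = 17: 17 is prime.
a = 18: 19 is prime.
a = 19: 19 is prime.
a = 20: 20 = 2 × 10; 21 = 3 × 7; 22 = 2 × 11 — all composite.

a = 20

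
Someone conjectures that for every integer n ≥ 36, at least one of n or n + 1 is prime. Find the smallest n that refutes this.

Check each integer n ≥ 36 in order until n, n + 1 are both composite.
n = 36: 37 is prime.
n = 37: 37 is prime.
n = 38: 38 = 2 × 19; 39 = 3 × 13 — both composite.
Hence n = 38 is a counterexample.

n = 38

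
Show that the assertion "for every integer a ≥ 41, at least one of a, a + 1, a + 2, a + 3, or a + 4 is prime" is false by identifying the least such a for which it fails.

Check each integer a ≥ 41 in order until a, a + 1, a + 2, a + 3, a + 4 are all composite.
For a = 41, 42, 43, 44, 45, 46, 47 the conclusion holds.
a = 48: 48 = 2 × 24; 49 = 7 × 7; 50 = 2 × 25; 51 = 3 × 17; 52 = 2 × 26 — all composite.

a = 48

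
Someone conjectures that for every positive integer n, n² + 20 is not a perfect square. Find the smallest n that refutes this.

n = 4

n = 1: 1² + 20 = 21, not a perfect square.
n = 2: 2² + 20 = 24, not a perfect square.
n = 3: 3² + 20 = 29, not a perfect square.
n = 4: 4² + 20 = 36 = 6², a perfect square.
Thus n = 4 disproves the claim, and no smaller n works.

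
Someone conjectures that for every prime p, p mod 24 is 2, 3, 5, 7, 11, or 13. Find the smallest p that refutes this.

p = 17

For p = 2, 3, 5, 7, 11, 13 the conclusion holds.
p = 17: 17 mod 24 = 17 — not in {2, 3, 5, 7, 11, 13}.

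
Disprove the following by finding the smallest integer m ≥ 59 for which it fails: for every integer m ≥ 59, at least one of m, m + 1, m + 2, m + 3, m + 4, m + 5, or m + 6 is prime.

m = 90

Check each integer m ≥ 59 in order until m, m + 1, m + 2, m + 3, m + 4, m + 5, m + 6 are all composite.
The first 31 eligible values, up to m = 89, all satisfy the conclusion.
m = 90: 90 = 2 × 45; 91 = 7 × 13; 92 = 2 × 46; 93 = 3 × 31; 94 = 2 × 47; 95 = 5 × 19; 96 = 2 × 48 — all composite.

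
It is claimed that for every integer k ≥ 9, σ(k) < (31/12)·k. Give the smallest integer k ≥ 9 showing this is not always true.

A counterexample is any integer k ≥ 9 such that the claim fails; we check each in order.
For k = 9, 10, 11, 12, …, 45, 46, 47 the conclusion holds.
k = 48: σ(48) = 124; 124 ≥ 124.

k = 48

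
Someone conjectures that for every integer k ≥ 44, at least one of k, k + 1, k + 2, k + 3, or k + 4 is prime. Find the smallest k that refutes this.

k = 48

For k = 44, 45, 46, 47 the conclusion holds.
k = 48: 48 = 2 × 24; 49 = 7 × 7; 50 = 2 × 25; 51 = 3 × 17; 52 = 2 × 26 — all composite.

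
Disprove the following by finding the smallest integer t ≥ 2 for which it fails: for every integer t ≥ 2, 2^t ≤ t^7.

t = 37

A counterexample is any integer t ≥ 2 such that 2^t > t^7; we check each in order.
For t = 2, 3, 4, 5, …, 34, 35, 36 the conclusion holds.
t = 37: 2^t = 137438953472 and t^7 = 94931877133, so 137438953472 > 94931877133.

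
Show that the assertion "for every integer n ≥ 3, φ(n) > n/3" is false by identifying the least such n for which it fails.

For n = 3, 4, 5 the conclusion holds.
n = 6: φ(6) = 2 and 6/3 = 2, so φ(6) ≤ 6/3.
Hence n = 6 is a counterexample.

n = 6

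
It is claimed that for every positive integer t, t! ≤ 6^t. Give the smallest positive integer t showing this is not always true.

We need the least positive integer t for which t! > 6^t.
The first 13 eligible values, up to t = 13, all satisfy the conclusion.
t = 14: t! = 87178291200 and 6^t = 78364164096, so 87178291200 > 78364164096.

t = 14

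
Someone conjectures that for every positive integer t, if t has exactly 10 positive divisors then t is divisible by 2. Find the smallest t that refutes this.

For t = 48, 80, 112, 162, 176, 208, 272, 304, 368 the conclusion holds.
t = 405: τ(405) = 10; 405 mod 2 = 1.
So t = 405 is the smallest counterexample.

t = 405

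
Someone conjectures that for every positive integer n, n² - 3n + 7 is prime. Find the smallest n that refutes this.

Check each positive integer n in order until n² - 3n + 7 is not prime.
For n = 1, 2, 3, 4, 5 the conclusion holds.
n = 6: n² - 3n + 7 = 25 = 5 × 5, composite.

n = 6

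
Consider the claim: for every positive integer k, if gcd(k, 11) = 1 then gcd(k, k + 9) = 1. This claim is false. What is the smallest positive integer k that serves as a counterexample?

k = 3

k = 1: gcd(1, 10) = 1.
k = 2: gcd(2, 11) = 1.
k = 3: gcd(3, 12) = 3.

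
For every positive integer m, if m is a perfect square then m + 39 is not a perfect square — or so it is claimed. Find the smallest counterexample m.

The first 4 eligible values, up to m = 16, all satisfy the conclusion.
m = 25: 25 = 5² and 25 + 39 = 64 = 8².
So m = 25 is the smallest counterexample.

m = 25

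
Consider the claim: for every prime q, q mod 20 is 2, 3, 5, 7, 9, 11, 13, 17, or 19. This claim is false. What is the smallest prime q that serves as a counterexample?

We need the least prime q for which the claim fails.
For q = 2, 3, 5, 7, …, 29, 31, 37 the conclusion holds.
q = 41: 41 mod 20 = 1 — not in {2, 3, 5, 7, 9, 11, 13, 17, 19}.

q = 41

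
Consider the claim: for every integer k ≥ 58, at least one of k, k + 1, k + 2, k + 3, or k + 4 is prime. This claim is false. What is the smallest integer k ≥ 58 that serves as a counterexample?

k = 62

We need the least integer k ≥ 58 for which k, k + 1, k + 2, k + 3, k + 4 are all composite.
For k = 58, 59, 60, 61 the conclusion holds.
k = 62: 62 = 2 × 31; 63 = 3 × 21; 64 = 2 × 32; 65 = 5 × 13; 66 = 2 × 33 — all composite.
Thus k = 62 disproves the claim, and no smaller k works.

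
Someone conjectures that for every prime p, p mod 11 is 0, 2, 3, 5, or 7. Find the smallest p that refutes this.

Check each prime p in order until the claim fails.
For p = 2, 3, 5, 7, 11, 13 the conclusion holds.
p = 17: 17 mod 11 = 6 — not in {0, 2, 3, 5, 7}.

p = 17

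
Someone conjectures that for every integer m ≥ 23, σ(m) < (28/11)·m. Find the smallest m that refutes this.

m = 48

We need the least integer m ≥ 23 for which the claim fails.
The first 25 eligible values, up to m = 47, all satisfy the conclusion.
m = 48: σ(48) = 124; 124 ≥ 1344/11.
Thus m = 48 disproves the claim, and no smaller m works.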